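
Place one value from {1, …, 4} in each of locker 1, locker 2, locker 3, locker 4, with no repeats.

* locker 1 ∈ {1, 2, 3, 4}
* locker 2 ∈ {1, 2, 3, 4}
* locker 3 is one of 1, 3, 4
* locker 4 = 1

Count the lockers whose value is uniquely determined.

1

locker 4's domain is down to {1}, so locker 4 = 1. Strike 1 from locker 1, locker 2, locker 3.
Determined: locker 4=1. The other lockers each still have more than one consistent value. That makes 1.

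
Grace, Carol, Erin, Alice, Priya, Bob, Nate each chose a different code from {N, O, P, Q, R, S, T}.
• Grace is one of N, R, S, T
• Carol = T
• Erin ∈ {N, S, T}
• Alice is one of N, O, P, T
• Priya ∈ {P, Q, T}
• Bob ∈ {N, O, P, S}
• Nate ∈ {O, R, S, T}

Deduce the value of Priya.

Q

Carol has just one choice, so Carol = T. So Grace, Erin, Alice, Priya, Nate can't be T.
The 6 still-open variables draw from only 6 values {N, O, P, Q, R, S}, so each is used; only Priya can be Q, hence Priya = Q.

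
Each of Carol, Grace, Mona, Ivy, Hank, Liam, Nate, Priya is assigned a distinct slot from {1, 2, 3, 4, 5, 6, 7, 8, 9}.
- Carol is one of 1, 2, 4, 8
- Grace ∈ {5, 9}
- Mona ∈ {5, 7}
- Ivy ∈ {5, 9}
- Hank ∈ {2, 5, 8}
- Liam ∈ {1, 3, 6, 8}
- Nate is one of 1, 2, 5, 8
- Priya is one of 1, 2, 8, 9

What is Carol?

4

Grace and Ivy between them cover only {5, 9} — a naked pair. Remove those values from Mona, Hank, Nate, Priya.
That leaves Mona = 7.
Hank, Nate, Priya between them cover only {1, 2, 8} — a naked triple. Remove those values from Carol, Liam.
So Carol = 4.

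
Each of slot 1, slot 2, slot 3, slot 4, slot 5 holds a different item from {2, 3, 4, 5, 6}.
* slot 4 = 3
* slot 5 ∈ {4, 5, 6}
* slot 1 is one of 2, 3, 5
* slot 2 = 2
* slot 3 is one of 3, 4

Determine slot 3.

4

slot 2 has just one choice, so slot 2 = 2. So slot 1 can't be 2.
slot 4 must be 3 (only option left). Remove 3 from slot 1, slot 3.
So slot 3 = 4.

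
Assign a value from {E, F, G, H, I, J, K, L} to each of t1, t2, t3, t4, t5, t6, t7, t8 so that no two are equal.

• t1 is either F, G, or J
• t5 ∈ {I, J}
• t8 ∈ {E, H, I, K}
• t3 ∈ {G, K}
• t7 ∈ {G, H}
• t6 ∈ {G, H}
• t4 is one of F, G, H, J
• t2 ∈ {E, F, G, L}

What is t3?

Among the 8 variables, L fits only t2 (and all 8 values in {E, F, G, H, I, J, K, L} must be used), so t2 = L.
The 7 still-open variables together cover exactly {E, F, G, H, I, J, K} — 7 values for 7 variables — and E appears only in t8's list, so t8 = E.
The 6 still-open variables together cover exactly {F, G, H, I, J, K} — 6 values for 6 variables — and I appears only in t5's list, so t5 = I.
The 5 still-open variables together cover exactly {F, G, H, J, K} — 5 values for 5 variables — and K appears only in t3's list, so t3 = K.

K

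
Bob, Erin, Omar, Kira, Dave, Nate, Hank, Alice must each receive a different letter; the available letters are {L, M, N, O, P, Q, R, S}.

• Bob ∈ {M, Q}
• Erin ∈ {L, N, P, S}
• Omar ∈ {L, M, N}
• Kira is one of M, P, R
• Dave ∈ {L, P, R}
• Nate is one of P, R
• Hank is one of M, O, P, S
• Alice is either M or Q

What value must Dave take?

L

The 8 variables together cover exactly {L, M, N, O, P, Q, R, S} — 8 values for 8 variables — and O appears only in Hank's list, so Hank = O.
The 7 still-open variables draw from only 7 values {L, M, N, P, Q, R, S}, so each is used; only Erin can be S, hence Erin = S.
Among the 6 still-open variables, N fits only Omar (and all 6 values in {L, M, N, P, Q, R} must be used), so Omar = N.
The 5 still-open variables draw from only 5 values {L, M, P, Q, R}, so each is used; only Dave can be L, hence Dave = L.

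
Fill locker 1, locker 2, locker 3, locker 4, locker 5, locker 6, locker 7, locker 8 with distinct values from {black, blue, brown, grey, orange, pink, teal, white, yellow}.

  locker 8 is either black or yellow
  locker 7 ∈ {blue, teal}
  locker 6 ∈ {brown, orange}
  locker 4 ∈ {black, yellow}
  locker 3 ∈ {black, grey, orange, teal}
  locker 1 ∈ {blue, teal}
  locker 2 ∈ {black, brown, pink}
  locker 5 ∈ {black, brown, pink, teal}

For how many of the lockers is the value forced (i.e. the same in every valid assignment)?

The 8 variables draw from only 8 values {black, blue, brown, grey, orange, pink, teal, yellow}, so each is used; only locker 3 can be grey, hence locker 3 = grey.
The 7 still-open variables draw from only 7 values {black, blue, brown, orange, pink, teal, yellow}, so each is used; only locker 6 can be orange, hence locker 6 = orange.
locker 1 and locker 7 share exactly the 2 values {blue, teal}; by pigeonhole those values go to them, so strike blue, teal from locker 5.
locker 4 and locker 8 between them cover only {black, yellow} — a naked pair. Remove those values from locker 2, locker 5.
Determined: locker 3=grey, locker 6=orange. The other lockers each still have more than one consistent value. That makes 2.

2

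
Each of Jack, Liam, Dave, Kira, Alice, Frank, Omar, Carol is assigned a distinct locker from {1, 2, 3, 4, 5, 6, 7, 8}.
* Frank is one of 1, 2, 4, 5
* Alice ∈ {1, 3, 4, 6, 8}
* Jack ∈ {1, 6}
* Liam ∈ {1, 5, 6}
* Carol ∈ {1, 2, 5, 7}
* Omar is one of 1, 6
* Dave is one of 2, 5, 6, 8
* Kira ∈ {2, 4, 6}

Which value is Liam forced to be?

5

The 8 variables together cover exactly {1, 2, 3, 4, 5, 6, 7, 8} — 8 values for 8 variables — and 3 appears only in Alice's list, so Alice = 3.
The 7 still-open variables together cover exactly {1, 2, 4, 5, 6, 7, 8} — 7 values for 7 variables — and 7 appears only in Carol's list, so Carol = 7.
The 6 still-open variables draw from only 6 values {1, 2, 4, 5, 6, 8}, so each is used; only Dave can be 8, hence Dave = 8.
The 2 variables Jack and Omar are confined to {1, 6}, which locks those values in; drop them from Liam, Kira, Frank.
So Liam = 5.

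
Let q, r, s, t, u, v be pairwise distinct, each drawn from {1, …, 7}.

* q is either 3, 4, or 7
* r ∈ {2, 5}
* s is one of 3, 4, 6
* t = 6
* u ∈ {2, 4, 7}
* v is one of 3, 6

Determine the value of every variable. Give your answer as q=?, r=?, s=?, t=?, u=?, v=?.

t must be 6 (only option left). Eliminate 6 elsewhere: s, v.
v has just one choice, so v = 3. Strike 3 from q, s.
s's domain is down to {4}, so s = 4. Strike 4 from q, u.
That leaves q = 7. Remove 7 from u.
That leaves u = 2. Eliminate 2 elsewhere: r.
That leaves r = 5.

q=7, r=5, s=4, t=6, u=2, v=3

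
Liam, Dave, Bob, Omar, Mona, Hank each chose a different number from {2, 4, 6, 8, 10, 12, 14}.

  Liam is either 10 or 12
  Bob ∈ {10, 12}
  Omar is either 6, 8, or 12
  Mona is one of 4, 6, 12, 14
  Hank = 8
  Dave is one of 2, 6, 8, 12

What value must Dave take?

2

Hank's domain is down to {8}, so Hank = 8. Strike 8 from Dave, Omar.
Liam and Bob share exactly the 2 values {10, 12}; by pigeonhole those values go to them, so strike 10, 12 from Dave, Omar, Mona.
That leaves Omar = 6. Strike 6 from Dave, Mona.
So Dave = 2.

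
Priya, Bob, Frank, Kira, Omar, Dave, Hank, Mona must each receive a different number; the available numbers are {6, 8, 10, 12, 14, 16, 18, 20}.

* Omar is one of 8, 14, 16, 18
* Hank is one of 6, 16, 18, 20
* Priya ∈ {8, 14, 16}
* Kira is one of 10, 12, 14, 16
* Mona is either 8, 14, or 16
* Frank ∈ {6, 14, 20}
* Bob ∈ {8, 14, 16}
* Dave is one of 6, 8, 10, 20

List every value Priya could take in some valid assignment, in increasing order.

Among the 8 variables, 12 fits only Kira (and all 8 values in {6, 8, 10, 12, 14, 16, 18, 20} must be used), so Kira = 12.
The 7 still-open variables draw from only 7 values {6, 8, 10, 14, 16, 18, 20}, so each is used; only Dave can be 10, hence Dave = 10.
Priya, Bob, Mona share exactly the 3 values {8, 14, 16}; by pigeonhole those values go to them, so strike 8, 14, 16 from Frank, Omar, Hank.
Omar has just one choice, so Omar = 18. Strike 18 from Hank.
No further eliminations apply; Priya can still be any of 8, 14, 16.

8, 14, 16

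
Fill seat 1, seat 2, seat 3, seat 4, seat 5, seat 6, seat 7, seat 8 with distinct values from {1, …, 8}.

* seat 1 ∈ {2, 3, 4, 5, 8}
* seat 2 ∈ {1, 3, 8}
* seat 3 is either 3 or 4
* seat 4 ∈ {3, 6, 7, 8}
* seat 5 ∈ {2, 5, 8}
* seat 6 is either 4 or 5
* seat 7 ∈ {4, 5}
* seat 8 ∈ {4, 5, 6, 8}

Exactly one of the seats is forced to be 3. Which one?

seat 3

The 8 variables draw from only 8 values {1, 2, 3, 4, 5, 6, 7, 8}, so each is used; only seat 2 can be 1, hence seat 2 = 1.
The 7 still-open variables draw from only 7 values {2, 3, 4, 5, 6, 7, 8}, so each is used; only seat 4 can be 7, hence seat 4 = 7.
The 6 still-open variables draw from only 6 values {2, 3, 4, 5, 6, 8}, so each is used; only seat 8 can be 6, hence seat 8 = 6.
seat 6 and seat 7 between them cover only {4, 5} — a naked pair. Remove those values from seat 1, seat 3, seat 5.
So 3 goes to seat 3.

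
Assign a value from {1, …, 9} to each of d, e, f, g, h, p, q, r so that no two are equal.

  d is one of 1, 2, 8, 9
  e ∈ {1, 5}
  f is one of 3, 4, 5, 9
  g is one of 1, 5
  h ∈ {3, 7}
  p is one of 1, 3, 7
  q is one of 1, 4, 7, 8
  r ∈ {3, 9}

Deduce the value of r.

The 8 variables draw from only 8 values {1, 2, 3, 4, 5, 7, 8, 9}, so each is used; only d can be 2, hence d = 2.
The 7 still-open variables draw from only 7 values {1, 3, 4, 5, 7, 8, 9}, so each is used; only q can be 8, hence q = 8.
The 6 still-open variables draw from only 6 values {1, 3, 4, 5, 7, 9}, so each is used; only f can be 4, hence f = 4.
Among the 5 still-open variables, 9 fits only r (and all 5 values in {1, 3, 5, 7, 9} must be used), so r = 9.

9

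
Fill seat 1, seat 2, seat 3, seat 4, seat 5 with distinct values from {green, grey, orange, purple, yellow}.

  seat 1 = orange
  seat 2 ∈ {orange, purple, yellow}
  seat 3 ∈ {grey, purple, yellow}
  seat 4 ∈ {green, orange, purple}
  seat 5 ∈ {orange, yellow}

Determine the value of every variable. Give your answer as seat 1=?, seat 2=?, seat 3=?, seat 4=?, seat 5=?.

seat 1 has just one choice, so seat 1 = orange. Strike orange from seat 2, seat 4, seat 5.
seat 5 must be yellow (only option left). Strike yellow from seat 2, seat 3.
seat 2 has just one choice, so seat 2 = purple. Remove purple from seat 3, seat 4.
That leaves seat 3 = grey.
seat 4 has just one choice, so seat 4 = green.

seat 1=orange, seat 2=purple, seat 3=grey, seat 4=green, seat 5=yellow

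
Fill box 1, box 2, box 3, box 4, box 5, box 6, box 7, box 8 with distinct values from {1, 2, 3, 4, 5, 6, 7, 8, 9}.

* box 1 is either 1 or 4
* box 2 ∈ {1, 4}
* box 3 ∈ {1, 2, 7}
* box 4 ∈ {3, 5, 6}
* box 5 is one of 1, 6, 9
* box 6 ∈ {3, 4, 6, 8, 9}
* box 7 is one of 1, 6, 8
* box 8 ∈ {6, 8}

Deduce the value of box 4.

The 2 variables box 1 and box 2 are confined to {1, 4}, which locks those values in; drop them from box 3, box 5, box 6, box 7.
box 7 and box 8 between them cover only {6, 8} — a naked pair. Remove those values from box 4, box 5, box 6.
box 5's domain is down to {9}, so box 5 = 9. Eliminate 9 elsewhere: box 6.
That leaves box 6 = 3. Eliminate 3 elsewhere: box 4.
So box 4 = 5.

5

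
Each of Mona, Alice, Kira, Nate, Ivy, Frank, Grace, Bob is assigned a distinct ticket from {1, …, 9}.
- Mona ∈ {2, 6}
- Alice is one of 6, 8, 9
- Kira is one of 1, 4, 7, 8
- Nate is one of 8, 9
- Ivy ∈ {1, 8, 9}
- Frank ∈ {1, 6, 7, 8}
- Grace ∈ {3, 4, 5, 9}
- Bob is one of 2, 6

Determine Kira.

Mona and Bob between them cover only {2, 6} — a naked pair. Remove those values from Alice, Frank.
The 2 variables Alice and Nate are confined to {8, 9}, which locks those values in; drop them from Kira, Ivy, Frank, Grace.
Ivy must be 1 (only option left). Eliminate 1 elsewhere: Kira, Frank.
Frank must be 7 (only option left). Eliminate 7 elsewhere: Kira.
So Kira = 4.

4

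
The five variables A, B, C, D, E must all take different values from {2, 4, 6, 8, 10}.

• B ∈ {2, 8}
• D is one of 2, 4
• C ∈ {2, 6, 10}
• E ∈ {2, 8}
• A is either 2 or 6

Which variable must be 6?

A

The 5 variables together cover exactly {2, 4, 6, 8, 10} — 5 values for 5 variables — and 4 appears only in D's list, so D = 4.
The 4 still-open variables together cover exactly {2, 6, 8, 10} — 4 values for 4 variables — and 10 appears only in C's list, so C = 10.
The 3 still-open variables together cover exactly {2, 6, 8} — 3 values for 3 variables — and 6 appears only in A's list, so A = 6.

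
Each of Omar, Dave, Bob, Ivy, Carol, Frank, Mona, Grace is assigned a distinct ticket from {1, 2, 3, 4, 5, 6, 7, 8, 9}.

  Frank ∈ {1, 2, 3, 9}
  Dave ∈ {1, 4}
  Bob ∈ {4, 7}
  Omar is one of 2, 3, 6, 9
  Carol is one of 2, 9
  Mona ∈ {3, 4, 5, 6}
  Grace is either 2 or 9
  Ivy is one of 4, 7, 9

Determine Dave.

1

The 8 variables together cover exactly {1, 2, 3, 4, 5, 6, 7, 9} — 8 values for 8 variables — and 5 appears only in Mona's list, so Mona = 5.
The 7 still-open variables together cover exactly {1, 2, 3, 4, 6, 7, 9} — 7 values for 7 variables — and 6 appears only in Omar's list, so Omar = 6.
Among the 6 still-open variables, 3 fits only Frank (and all 6 values in {1, 2, 3, 4, 7, 9} must be used), so Frank = 3.
The 5 still-open variables draw from only 5 values {1, 2, 4, 7, 9}, so each is used; only Dave can be 1, hence Dave = 1.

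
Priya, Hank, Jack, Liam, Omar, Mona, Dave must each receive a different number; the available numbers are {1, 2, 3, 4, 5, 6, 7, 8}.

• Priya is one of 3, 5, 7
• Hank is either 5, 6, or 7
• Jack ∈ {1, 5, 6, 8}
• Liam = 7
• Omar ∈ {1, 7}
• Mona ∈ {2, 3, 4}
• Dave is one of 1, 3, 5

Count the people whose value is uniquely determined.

4

Liam's domain is down to {7}, so Liam = 7. Strike 7 from Priya, Hank, Omar.
Omar's domain is down to {1}, so Omar = 1. So Jack, Dave can't be 1.
Priya and Dave share exactly the 2 values {3, 5}; by pigeonhole those values go to them, so strike 3, 5 from Hank, Jack, Mona.
Hank must be 6 (only option left). Remove 6 from Jack.
Jack must be 8 (only option left).
Determined: Hank=6, Jack=8, Liam=7, Omar=1. The other people each still have more than one consistent value. That makes 4.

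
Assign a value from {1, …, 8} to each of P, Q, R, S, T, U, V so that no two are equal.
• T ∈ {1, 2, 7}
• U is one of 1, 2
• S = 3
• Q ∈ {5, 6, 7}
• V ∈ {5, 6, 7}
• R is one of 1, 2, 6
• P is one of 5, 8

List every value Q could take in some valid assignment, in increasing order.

5, 6, 7

S's domain is down to {3}, so S = 3.
Among the 6 still-open variables, 8 fits only P (and all 6 values in {1, 2, 5, 6, 7, 8} must be used), so P = 8.
No further eliminations apply; Q can still be any of 5, 6, 7.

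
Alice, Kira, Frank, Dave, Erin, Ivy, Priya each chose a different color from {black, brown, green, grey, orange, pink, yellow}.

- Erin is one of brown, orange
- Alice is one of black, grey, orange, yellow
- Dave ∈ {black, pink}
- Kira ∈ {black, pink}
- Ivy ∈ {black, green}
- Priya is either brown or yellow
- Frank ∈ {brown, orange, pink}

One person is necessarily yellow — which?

Priya

The 7 variables together cover exactly {black, brown, green, grey, orange, pink, yellow} — 7 values for 7 variables — and green appears only in Ivy's list, so Ivy = green.
The 6 still-open variables together cover exactly {black, brown, grey, orange, pink, yellow} — 6 values for 6 variables — and grey appears only in Alice's list, so Alice = grey.
Among the 5 still-open variables, yellow fits only Priya (and all 5 values in {black, brown, orange, pink, yellow} must be used), so Priya = yellow.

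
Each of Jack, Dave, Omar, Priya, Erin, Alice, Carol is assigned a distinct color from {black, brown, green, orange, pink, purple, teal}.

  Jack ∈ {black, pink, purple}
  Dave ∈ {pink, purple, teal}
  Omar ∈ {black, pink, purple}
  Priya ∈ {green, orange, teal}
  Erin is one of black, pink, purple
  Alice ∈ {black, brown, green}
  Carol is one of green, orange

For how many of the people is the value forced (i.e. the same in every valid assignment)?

2

Among the 7 variables, brown fits only Alice (and all 7 values in {black, brown, green, orange, pink, purple, teal} must be used), so Alice = brown.
Jack, Omar, Erin between them cover only {black, pink, purple} — a naked triple. Remove those values from Dave.
Dave's domain is down to {teal}, so Dave = teal. Remove teal from Priya.
Determined: Dave=teal, Alice=brown. The other people each still have more than one consistent value. That makes 2.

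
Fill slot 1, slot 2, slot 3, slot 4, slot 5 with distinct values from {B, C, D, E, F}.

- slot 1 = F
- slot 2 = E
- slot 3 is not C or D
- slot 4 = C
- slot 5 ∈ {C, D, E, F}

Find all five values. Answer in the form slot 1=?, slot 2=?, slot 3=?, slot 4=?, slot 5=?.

slot 1=F, slot 2=E, slot 3=B, slot 4=C, slot 5=D

slot 1 must be F (only option left). Eliminate F elsewhere: slot 3, slot 5.
slot 2 must be E (only option left). Strike E from slot 3, slot 5.
slot 3's domain is down to {B}, so slot 3 = B.
That leaves slot 4 = C. Strike C from slot 5.
That leaves slot 5 = D.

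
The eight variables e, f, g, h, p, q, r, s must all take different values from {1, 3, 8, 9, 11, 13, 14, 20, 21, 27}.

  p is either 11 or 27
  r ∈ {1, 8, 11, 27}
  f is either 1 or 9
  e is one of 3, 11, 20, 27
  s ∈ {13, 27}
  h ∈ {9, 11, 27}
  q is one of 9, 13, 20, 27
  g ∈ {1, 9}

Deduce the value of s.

Among the 8 variables, 3 fits only e (and all 8 values in {1, 3, 8, 9, 11, 13, 20, 27} must be used), so e = 3.
The 7 still-open variables together cover exactly {1, 8, 9, 11, 13, 20, 27} — 7 values for 7 variables — and 8 appears only in r's list, so r = 8.
The 6 still-open variables together cover exactly {1, 9, 11, 13, 20, 27} — 6 values for 6 variables — and 20 appears only in q's list, so q = 20.
The 5 still-open variables together cover exactly {1, 9, 11, 13, 27} — 5 values for 5 variables — and 13 appears only in s's list, so s = 13.

13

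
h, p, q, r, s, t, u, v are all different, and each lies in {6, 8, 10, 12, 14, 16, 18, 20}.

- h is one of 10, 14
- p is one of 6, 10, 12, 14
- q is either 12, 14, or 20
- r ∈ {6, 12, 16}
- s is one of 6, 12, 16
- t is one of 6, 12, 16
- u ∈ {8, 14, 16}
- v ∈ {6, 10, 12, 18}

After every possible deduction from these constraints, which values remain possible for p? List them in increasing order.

The 8 variables draw from only 8 values {6, 8, 10, 12, 14, 16, 18, 20}, so each is used; only u can be 8, hence u = 8.
Among the 7 still-open variables, 18 fits only v (and all 7 values in {6, 10, 12, 14, 16, 18, 20} must be used), so v = 18.
The 6 still-open variables draw from only 6 values {6, 10, 12, 14, 16, 20}, so each is used; only q can be 20, hence q = 20.
The 3 variables r, s, t are confined to {6, 12, 16}, which locks those values in; drop them from p.
No further eliminations apply; p can still be any of 10, 14.

10, 14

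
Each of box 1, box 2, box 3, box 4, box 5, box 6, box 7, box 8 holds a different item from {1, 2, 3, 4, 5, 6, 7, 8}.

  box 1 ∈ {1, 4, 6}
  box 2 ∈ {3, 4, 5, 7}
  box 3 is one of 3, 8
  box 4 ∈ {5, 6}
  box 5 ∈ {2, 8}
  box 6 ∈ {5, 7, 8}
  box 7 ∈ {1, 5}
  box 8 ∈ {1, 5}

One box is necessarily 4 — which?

Among the 8 variables, 2 fits only box 5 (and all 8 values in {1, 2, 3, 4, 5, 6, 7, 8} must be used), so box 5 = 2.
box 7 and box 8 share exactly the 2 values {1, 5}; by pigeonhole those values go to them, so strike 1, 5 from box 1, box 2, box 4, box 6.
box 4 has just one choice, so box 4 = 6. Strike 6 from box 1.

box 1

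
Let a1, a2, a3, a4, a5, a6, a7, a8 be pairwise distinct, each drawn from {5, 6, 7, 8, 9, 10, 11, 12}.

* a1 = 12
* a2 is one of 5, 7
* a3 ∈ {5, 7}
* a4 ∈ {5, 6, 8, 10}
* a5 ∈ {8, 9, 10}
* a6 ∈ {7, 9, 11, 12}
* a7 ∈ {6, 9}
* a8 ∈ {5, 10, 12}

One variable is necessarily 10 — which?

a1's domain is down to {12}, so a1 = 12. Remove 12 from a6, a8.
Among the 7 still-open variables, 11 fits only a6 (and all 7 values in {5, 6, 7, 8, 9, 10, 11} must be used), so a6 = 11.
a2 and a3 between them cover only {5, 7} — a naked pair. Remove those values from a4, a8.
So 10 goes to a8.

a8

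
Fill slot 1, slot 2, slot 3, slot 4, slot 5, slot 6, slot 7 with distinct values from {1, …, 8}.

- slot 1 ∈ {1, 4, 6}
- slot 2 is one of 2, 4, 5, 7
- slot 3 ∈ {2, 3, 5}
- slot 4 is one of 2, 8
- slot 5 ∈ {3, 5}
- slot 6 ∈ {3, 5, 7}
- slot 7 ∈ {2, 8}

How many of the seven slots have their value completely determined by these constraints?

The 2 variables slot 4 and slot 7 are confined to {2, 8}, which locks those values in; drop them from slot 2, slot 3.
slot 3 and slot 5 between them cover only {3, 5} — a naked pair. Remove those values from slot 2, slot 6.
slot 6 must be 7 (only option left). Remove 7 from slot 2.
slot 2 must be 4 (only option left). Eliminate 4 elsewhere: slot 1.
Determined: slot 2=4, slot 6=7. The other slots each still have more than one consistent value. That makes 2.

2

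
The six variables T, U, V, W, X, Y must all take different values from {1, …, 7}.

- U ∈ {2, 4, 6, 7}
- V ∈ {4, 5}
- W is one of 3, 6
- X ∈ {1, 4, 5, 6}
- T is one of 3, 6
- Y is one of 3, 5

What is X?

1

The 2 variables T and W are confined to {3, 6}, which locks those values in; drop them from U, X, Y.
Y's domain is down to {5}, so Y = 5. Eliminate 5 elsewhere: V, X.
That leaves V = 4. So U, X can't be 4.
So X = 1.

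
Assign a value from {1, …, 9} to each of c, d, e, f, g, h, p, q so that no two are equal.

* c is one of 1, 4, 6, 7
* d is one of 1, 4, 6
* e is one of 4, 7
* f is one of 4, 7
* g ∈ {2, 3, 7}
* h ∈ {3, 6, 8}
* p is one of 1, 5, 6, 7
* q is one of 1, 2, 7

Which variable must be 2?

Among the 8 variables, 5 fits only p (and all 8 values in {1, 2, 3, 4, 5, 6, 7, 8} must be used), so p = 5.
Among the 7 still-open variables, 8 fits only h (and all 7 values in {1, 2, 3, 4, 6, 7, 8} must be used), so h = 8.
Among the 6 still-open variables, 3 fits only g (and all 6 values in {1, 2, 3, 4, 6, 7} must be used), so g = 3.
Among the 5 still-open variables, 2 fits only q (and all 5 values in {1, 2, 4, 6, 7} must be used), so q = 2.

q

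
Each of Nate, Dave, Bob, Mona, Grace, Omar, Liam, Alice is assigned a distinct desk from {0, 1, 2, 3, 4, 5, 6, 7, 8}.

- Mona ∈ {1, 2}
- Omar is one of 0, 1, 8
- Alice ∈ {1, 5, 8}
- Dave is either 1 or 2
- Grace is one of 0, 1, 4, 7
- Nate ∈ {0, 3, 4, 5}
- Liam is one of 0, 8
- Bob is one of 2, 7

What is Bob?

The 8 variables together cover exactly {0, 1, 2, 3, 4, 5, 7, 8} — 8 values for 8 variables — and 3 appears only in Nate's list, so Nate = 3.
Among the 7 still-open variables, 4 fits only Grace (and all 7 values in {0, 1, 2, 4, 5, 7, 8} must be used), so Grace = 4.
The 6 still-open variables together cover exactly {0, 1, 2, 5, 7, 8} — 6 values for 6 variables — and 5 appears only in Alice's list, so Alice = 5.
The 5 still-open variables together cover exactly {0, 1, 2, 7, 8} — 5 values for 5 variables — and 7 appears only in Bob's list, so Bob = 7.

7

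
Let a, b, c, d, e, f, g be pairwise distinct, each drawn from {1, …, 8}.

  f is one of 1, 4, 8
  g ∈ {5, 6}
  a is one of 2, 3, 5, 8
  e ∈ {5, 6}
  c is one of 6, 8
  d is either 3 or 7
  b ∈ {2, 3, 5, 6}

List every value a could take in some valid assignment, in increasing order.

2, 3

The 2 variables e and g are confined to {5, 6}, which locks those values in; drop them from a, b, c.
c must be 8 (only option left). Eliminate 8 elsewhere: a, f.
a and b between them cover only {2, 3} — a naked pair. Remove those values from d.
d must be 7 (only option left).
No further eliminations apply; a can still be any of 2, 3.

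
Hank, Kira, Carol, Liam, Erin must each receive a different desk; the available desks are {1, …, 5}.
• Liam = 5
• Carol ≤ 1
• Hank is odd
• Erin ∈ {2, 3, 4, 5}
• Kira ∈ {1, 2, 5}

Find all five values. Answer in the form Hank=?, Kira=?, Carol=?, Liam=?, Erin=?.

Carol's domain is down to {1}, so Carol = 1. Strike 1 from Hank, Kira.
Liam's domain is down to {5}, so Liam = 5. So Hank, Kira, Erin can't be 5.
Hank has just one choice, so Hank = 3. Strike 3 from Erin.
Kira's domain is down to {2}, so Kira = 2. So Erin can't be 2.
Erin has just one choice, so Erin = 4.

Hank=3, Kira=2, Carol=1, Liam=5, Erin=4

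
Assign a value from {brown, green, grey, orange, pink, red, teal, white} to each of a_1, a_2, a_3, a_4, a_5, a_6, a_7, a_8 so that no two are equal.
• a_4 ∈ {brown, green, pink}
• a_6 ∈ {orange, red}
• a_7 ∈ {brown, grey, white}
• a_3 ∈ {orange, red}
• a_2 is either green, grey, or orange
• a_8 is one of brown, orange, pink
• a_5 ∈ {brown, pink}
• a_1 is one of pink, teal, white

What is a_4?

The 8 variables draw from only 8 values {brown, green, grey, orange, pink, red, teal, white}, so each is used; only a_1 can be teal, hence a_1 = teal.
The 7 still-open variables draw from only 7 values {brown, green, grey, orange, pink, red, white}, so each is used; only a_7 can be white, hence a_7 = white.
The 6 still-open variables draw from only 6 values {brown, green, grey, orange, pink, red}, so each is used; only a_2 can be grey, hence a_2 = grey.
The 5 still-open variables draw from only 5 values {brown, green, orange, pink, red}, so each is used; only a_4 can be green, hence a_4 = green.

green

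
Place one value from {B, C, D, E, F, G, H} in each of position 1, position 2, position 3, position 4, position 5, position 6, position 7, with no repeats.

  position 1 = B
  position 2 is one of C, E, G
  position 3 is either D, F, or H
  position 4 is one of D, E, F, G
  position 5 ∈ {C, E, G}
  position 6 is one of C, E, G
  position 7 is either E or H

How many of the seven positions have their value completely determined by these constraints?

position 1 has just one choice, so position 1 = B.
The 3 variables position 2, position 5, position 6 are confined to {C, E, G}, which locks those values in; drop them from position 4, position 7.
position 7 must be H (only option left). So position 3 can't be H.
Determined: position 1=B, position 7=H. The other positions each still have more than one consistent value. That makes 2.

2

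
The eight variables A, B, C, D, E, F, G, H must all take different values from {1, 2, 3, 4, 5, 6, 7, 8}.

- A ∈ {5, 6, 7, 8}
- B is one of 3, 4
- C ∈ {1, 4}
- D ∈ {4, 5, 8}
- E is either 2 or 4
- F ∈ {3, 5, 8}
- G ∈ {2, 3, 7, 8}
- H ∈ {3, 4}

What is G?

7

Among the 8 variables, 1 fits only C (and all 8 values in {1, 2, 3, 4, 5, 6, 7, 8} must be used), so C = 1.
The 7 still-open variables draw from only 7 values {2, 3, 4, 5, 6, 7, 8}, so each is used; only A can be 6, hence A = 6.
Among the 6 still-open variables, 7 fits only G (and all 6 values in {2, 3, 4, 5, 7, 8} must be used), so G = 7.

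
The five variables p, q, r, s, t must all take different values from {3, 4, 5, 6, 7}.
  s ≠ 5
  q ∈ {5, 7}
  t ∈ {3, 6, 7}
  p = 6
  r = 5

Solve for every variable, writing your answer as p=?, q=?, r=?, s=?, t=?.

p=6, q=7, r=5, s=4, t=3

p has just one choice, so p = 6. Remove 6 from s, t.
r must be 5 (only option left). So q can't be 5.
q's domain is down to {7}, so q = 7. Strike 7 from s, t.
t has just one choice, so t = 3. So s can't be 3.
s has just one choice, so s = 4.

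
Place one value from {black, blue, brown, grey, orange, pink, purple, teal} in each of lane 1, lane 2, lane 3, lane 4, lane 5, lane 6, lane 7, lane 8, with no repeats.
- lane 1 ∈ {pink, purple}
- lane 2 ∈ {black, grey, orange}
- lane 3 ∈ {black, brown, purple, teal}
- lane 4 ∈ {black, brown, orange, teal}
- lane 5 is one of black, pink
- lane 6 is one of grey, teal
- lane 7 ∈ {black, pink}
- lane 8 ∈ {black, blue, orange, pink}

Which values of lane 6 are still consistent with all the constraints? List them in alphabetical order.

The 8 variables together cover exactly {black, blue, brown, grey, orange, pink, purple, teal} — 8 values for 8 variables — and blue appears only in lane 8's list, so lane 8 = blue.
lane 5 and lane 7 between them cover only {black, pink} — a naked pair. Remove those values from lane 1, lane 2, lane 3, lane 4.
lane 1 must be purple (only option left). So lane 3 can't be purple.
No further eliminations apply; lane 6 can still be any of grey, teal.

grey, teal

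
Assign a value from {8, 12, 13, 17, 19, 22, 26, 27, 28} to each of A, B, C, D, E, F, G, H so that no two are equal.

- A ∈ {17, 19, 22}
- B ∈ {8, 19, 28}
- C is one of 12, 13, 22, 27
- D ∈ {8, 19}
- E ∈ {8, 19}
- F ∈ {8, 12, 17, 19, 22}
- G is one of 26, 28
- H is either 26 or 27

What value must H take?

27

D and E share exactly the 2 values {8, 19}; by pigeonhole those values go to them, so strike 8, 19 from A, B, F.
B must be 28 (only option left). Remove 28 from G.
G's domain is down to {26}, so G = 26. Eliminate 26 elsewhere: H.
So H = 27.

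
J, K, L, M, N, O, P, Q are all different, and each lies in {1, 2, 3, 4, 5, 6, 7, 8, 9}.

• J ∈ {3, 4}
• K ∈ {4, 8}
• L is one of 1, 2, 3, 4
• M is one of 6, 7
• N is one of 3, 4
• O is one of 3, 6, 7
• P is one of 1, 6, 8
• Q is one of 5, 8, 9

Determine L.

J and N between them cover only {3, 4} — a naked pair. Remove those values from K, L, O.
K has just one choice, so K = 8. So P, Q can't be 8.
The 2 variables M and O are confined to {6, 7}, which locks those values in; drop them from P.
P must be 1 (only option left). Eliminate 1 elsewhere: L.
So L = 2.

2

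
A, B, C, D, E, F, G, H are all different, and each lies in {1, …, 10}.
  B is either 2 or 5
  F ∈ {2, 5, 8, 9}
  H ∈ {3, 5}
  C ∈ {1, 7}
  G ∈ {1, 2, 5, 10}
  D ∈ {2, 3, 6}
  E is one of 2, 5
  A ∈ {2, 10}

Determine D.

B and E share exactly the 2 values {2, 5}; by pigeonhole those values go to them, so strike 2, 5 from A, D, F, G, H.
That leaves A = 10. Remove 10 from G.
G has just one choice, so G = 1. So C can't be 1.
H has just one choice, so H = 3. Eliminate 3 elsewhere: D.
So D = 6.

6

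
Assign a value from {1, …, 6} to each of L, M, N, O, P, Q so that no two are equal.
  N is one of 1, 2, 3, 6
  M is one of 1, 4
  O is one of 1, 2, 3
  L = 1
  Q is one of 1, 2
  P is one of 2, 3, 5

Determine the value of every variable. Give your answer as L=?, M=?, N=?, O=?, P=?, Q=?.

L=1, M=4, N=6, O=3, P=5, Q=2

L must be 1 (only option left). Eliminate 1 elsewhere: M, N, O, Q.
M's domain is down to {4}, so M = 4.
Q's domain is down to {2}, so Q = 2. So N, O, P can't be 2.
That leaves O = 3. Eliminate 3 elsewhere: N, P.
P has just one choice, so P = 5.
N's domain is down to {6}, so N = 6.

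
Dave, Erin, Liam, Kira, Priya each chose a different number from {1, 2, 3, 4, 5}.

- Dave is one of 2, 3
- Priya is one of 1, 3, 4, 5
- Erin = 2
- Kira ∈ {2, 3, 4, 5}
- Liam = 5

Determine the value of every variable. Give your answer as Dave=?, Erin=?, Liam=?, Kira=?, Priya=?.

Dave=3, Erin=2, Liam=5, Kira=4, Priya=1

Erin has just one choice, so Erin = 2. Remove 2 from Dave, Kira.
That leaves Liam = 5. So Kira, Priya can't be 5.
Dave's domain is down to {3}, so Dave = 3. Strike 3 from Kira, Priya.
That leaves Kira = 4. So Priya can't be 4.
Priya's domain is down to {1}, so Priya = 1.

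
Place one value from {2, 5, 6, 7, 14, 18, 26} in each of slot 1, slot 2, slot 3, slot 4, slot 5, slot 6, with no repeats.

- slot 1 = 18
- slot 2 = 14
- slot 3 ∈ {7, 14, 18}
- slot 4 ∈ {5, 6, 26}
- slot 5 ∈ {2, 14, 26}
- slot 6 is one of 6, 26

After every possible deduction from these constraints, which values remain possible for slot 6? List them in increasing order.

slot 1 has just one choice, so slot 1 = 18. Remove 18 from slot 3.
slot 2 must be 14 (only option left). Eliminate 14 elsewhere: slot 3, slot 5.
slot 3 must be 7 (only option left).
No further eliminations apply; slot 6 can still be any of 6, 26.

6, 26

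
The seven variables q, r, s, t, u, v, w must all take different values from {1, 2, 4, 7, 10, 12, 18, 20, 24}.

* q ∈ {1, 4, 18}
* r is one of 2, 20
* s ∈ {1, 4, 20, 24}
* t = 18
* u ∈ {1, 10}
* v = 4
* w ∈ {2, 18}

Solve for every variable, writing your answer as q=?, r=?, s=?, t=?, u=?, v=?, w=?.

t has just one choice, so t = 18. Eliminate 18 elsewhere: q, w.
v must be 4 (only option left). So q, s can't be 4.
w has just one choice, so w = 2. So r can't be 2.
That leaves q = 1. Remove 1 from s, u.
r must be 20 (only option left). So s can't be 20.
That leaves s = 24.
That leaves u = 10.

q=1, r=20, s=24, t=18, u=10, v=4, w=2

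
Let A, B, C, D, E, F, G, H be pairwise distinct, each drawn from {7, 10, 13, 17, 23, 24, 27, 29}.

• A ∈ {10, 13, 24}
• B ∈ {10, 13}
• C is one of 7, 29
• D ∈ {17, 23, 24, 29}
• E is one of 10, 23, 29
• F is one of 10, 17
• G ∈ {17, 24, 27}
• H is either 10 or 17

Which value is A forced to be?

24

Among the 8 variables, 7 fits only C (and all 8 values in {7, 10, 13, 17, 23, 24, 27, 29} must be used), so C = 7.
Among the 7 still-open variables, 27 fits only G (and all 7 values in {10, 13, 17, 23, 24, 27, 29} must be used), so G = 27.
The 2 variables F and H are confined to {10, 17}, which locks those values in; drop them from A, B, D, E.
B must be 13 (only option left). Strike 13 from A.
So A = 24.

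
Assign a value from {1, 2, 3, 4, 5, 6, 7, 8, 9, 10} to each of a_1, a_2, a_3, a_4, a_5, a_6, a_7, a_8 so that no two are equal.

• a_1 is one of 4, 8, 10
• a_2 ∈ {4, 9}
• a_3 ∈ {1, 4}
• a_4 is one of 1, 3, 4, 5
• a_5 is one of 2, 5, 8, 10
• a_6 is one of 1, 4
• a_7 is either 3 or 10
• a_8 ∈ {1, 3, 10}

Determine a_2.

Among the 8 variables, 2 fits only a_5 (and all 8 values in {1, 2, 3, 4, 5, 8, 9, 10} must be used), so a_5 = 2.
The 7 still-open variables together cover exactly {1, 3, 4, 5, 8, 9, 10} — 7 values for 7 variables — and 5 appears only in a_4's list, so a_4 = 5.
The 6 still-open variables draw from only 6 values {1, 3, 4, 8, 9, 10}, so each is used; only a_1 can be 8, hence a_1 = 8.
The 5 still-open variables together cover exactly {1, 3, 4, 9, 10} — 5 values for 5 variables — and 9 appears only in a_2's list, so a_2 = 9.

9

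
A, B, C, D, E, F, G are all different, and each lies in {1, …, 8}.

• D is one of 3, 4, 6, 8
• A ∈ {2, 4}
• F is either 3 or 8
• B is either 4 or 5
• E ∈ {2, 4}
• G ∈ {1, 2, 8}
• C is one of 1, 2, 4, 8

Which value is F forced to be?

Among the 7 variables, 5 fits only B (and all 7 values in {1, 2, 3, 4, 5, 6, 8} must be used), so B = 5.
The 6 still-open variables draw from only 6 values {1, 2, 3, 4, 6, 8}, so each is used; only D can be 6, hence D = 6.
The 5 still-open variables draw from only 5 values {1, 2, 3, 4, 8}, so each is used; only F can be 3, hence F = 3.

3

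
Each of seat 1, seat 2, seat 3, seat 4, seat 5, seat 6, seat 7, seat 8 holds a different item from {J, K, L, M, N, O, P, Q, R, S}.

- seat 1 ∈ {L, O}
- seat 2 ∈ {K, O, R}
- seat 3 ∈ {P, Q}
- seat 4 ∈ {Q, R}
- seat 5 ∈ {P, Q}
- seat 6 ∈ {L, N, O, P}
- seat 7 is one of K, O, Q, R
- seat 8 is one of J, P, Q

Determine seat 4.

The 8 variables draw from only 8 values {J, K, L, N, O, P, Q, R}, so each is used; only seat 8 can be J, hence seat 8 = J.
The 7 still-open variables draw from only 7 values {K, L, N, O, P, Q, R}, so each is used; only seat 6 can be N, hence seat 6 = N.
The 6 still-open variables draw from only 6 values {K, L, O, P, Q, R}, so each is used; only seat 1 can be L, hence seat 1 = L.
seat 3 and seat 5 share exactly the 2 values {P, Q}; by pigeonhole those values go to them, so strike P, Q from seat 4, seat 7.
So seat 4 = R.

R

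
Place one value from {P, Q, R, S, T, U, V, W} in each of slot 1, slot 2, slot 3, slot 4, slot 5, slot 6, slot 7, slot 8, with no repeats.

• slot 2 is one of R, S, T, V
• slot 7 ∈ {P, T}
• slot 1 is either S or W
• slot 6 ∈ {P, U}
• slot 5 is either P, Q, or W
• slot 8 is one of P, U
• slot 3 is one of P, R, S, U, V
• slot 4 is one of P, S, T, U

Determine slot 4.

Among the 8 variables, Q fits only slot 5 (and all 8 values in {P, Q, R, S, T, U, V, W} must be used), so slot 5 = Q.
Among the 7 still-open variables, W fits only slot 1 (and all 7 values in {P, R, S, T, U, V, W} must be used), so slot 1 = W.
slot 6 and slot 8 share exactly the 2 values {P, U}; by pigeonhole those values go to them, so strike P, U from slot 3, slot 4, slot 7.
That leaves slot 7 = T. Remove T from slot 2, slot 4.
So slot 4 = S.

S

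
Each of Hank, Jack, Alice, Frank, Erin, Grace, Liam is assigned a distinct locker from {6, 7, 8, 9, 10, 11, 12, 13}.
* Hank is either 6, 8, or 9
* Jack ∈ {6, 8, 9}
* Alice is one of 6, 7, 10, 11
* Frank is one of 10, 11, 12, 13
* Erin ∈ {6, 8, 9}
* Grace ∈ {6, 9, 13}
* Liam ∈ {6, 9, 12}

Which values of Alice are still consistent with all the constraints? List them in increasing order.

Hank, Jack, Erin between them cover only {6, 8, 9} — a naked triple. Remove those values from Alice, Grace, Liam.
Grace's domain is down to {13}, so Grace = 13. Eliminate 13 elsewhere: Frank.
That leaves Liam = 12. Remove 12 from Frank.
No further eliminations apply; Alice can still be any of 7, 10, 11.

7, 10, 11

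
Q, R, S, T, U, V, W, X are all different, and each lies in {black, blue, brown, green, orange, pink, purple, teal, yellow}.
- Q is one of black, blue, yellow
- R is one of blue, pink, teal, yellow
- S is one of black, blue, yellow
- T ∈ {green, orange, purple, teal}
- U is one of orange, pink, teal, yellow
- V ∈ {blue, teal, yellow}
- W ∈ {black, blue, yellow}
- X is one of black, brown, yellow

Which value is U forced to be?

orange

Q, S, W share exactly the 3 values {black, blue, yellow}; by pigeonhole those values go to them, so strike black, blue, yellow from R, U, V, X.
V has just one choice, so V = teal. Strike teal from R, T, U.
X has just one choice, so X = brown.
That leaves R = pink. Remove pink from U.
So U = orange.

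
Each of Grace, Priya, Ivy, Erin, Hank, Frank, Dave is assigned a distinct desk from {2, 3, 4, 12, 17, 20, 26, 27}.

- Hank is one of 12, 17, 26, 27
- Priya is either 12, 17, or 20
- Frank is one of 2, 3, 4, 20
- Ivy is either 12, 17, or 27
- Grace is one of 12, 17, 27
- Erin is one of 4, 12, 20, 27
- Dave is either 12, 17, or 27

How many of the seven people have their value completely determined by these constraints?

The 3 variables Grace, Ivy, Dave are confined to {12, 17, 27}, which locks those values in; drop them from Priya, Erin, Hank.
Priya's domain is down to {20}, so Priya = 20. Eliminate 20 elsewhere: Erin, Frank.
Erin must be 4 (only option left). Remove 4 from Frank.
Hank has just one choice, so Hank = 26.
Determined: Priya=20, Erin=4, Hank=26. The other people each still have more than one consistent value. That makes 3.

3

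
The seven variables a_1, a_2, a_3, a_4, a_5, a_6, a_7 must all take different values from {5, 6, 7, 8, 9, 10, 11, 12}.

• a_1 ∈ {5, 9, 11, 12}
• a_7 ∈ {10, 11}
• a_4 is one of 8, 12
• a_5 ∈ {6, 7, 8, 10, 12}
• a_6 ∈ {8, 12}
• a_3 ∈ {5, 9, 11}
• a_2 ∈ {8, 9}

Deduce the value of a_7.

10

a_4 and a_6 share exactly the 2 values {8, 12}; by pigeonhole those values go to them, so strike 8, 12 from a_1, a_2, a_5.
a_2 must be 9 (only option left). Strike 9 from a_1, a_3.
a_1 and a_3 share exactly the 2 values {5, 11}; by pigeonhole those values go to them, so strike 5, 11 from a_7.
So a_7 = 10.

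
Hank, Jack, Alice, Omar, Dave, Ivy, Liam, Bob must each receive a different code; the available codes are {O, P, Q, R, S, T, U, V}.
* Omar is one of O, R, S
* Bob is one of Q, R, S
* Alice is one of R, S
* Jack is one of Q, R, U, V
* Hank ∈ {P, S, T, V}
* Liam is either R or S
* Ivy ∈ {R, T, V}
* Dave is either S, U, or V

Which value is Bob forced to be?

Among the 8 variables, O fits only Omar (and all 8 values in {O, P, Q, R, S, T, U, V} must be used), so Omar = O.
The 7 still-open variables together cover exactly {P, Q, R, S, T, U, V} — 7 values for 7 variables — and P appears only in Hank's list, so Hank = P.
Among the 6 still-open variables, T fits only Ivy (and all 6 values in {Q, R, S, T, U, V} must be used), so Ivy = T.
The 2 variables Alice and Liam are confined to {R, S}, which locks those values in; drop them from Jack, Dave, Bob.
So Bob = Q.

Q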